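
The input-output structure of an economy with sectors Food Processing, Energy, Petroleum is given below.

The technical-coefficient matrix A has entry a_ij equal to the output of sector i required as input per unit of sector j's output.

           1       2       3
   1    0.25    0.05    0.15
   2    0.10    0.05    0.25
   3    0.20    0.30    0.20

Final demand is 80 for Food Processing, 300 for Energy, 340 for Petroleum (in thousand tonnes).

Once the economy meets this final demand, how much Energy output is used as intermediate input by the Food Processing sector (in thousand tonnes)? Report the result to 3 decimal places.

z_21 = 28.044

I − A =
  [   0.75    -0.05    -0.15]
  [  -0.10     0.95    -0.25]
  [  -0.20    -0.30     0.80]
Cofactors of I−A, C_ij = (−1)^(i+j)·(minor ij) (rows/columns in the sector order above):
  C_11 = (0.95)(0.80) − (-0.25)(-0.30) = 0.6850
  C_12 = −[(-0.10)(0.80) − (-0.25)(-0.20)] = 0.1300
  C_13 = (-0.10)(-0.30) − (0.95)(-0.20) = 0.2200
  C_21 = −[(-0.05)(0.80) − (-0.15)(-0.30)] = 0.0850
  C_22 = (0.75)(0.80) − (-0.15)(-0.20) = 0.5700
  C_23 = −[(0.75)(-0.30) − (-0.05)(-0.20)] = 0.2350
  C_31 = (-0.05)(-0.25) − (-0.15)(0.95) = 0.1550
  C_32 = −[(0.75)(-0.25) − (-0.15)(-0.10)] = 0.2025
  C_33 = (0.75)(0.95) − (-0.05)(-0.10) = 0.7075
det(I−A) = Σ_j (I−A)_1j·C_1j = (0.75)(0.6850) + (-0.05)(0.1300) + (-0.15)(0.2200) = 0.47425
adj(I−A) = Cᵀ =
  [ 0.6850   0.0850   0.1550]
  [ 0.1300   0.5700   0.2025]
  [ 0.2200   0.2350   0.7075]
(I − A)⁻¹ = adj(I−A) / det(I−A) ≈
  [   1.4444     0.1792     0.3268]
  [   0.2741     1.2019     0.4270]
  [   0.4639     0.4955     1.4918]
First solve x = (I − A)⁻¹ d = adj(I−A)·d / det(I−A); in particular x_1 = (0.6850·80 + 0.0850·300 + 0.1550·340) / 0.47425 = 133.00 / 0.47425 ≈ 280.44280.
Intermediate flow from 2 to 1: z_21 = a_21 · x_1 = 0.10 × 133.00 / 0.47425 = 13.30 / 0.47425 ≈ 28.044.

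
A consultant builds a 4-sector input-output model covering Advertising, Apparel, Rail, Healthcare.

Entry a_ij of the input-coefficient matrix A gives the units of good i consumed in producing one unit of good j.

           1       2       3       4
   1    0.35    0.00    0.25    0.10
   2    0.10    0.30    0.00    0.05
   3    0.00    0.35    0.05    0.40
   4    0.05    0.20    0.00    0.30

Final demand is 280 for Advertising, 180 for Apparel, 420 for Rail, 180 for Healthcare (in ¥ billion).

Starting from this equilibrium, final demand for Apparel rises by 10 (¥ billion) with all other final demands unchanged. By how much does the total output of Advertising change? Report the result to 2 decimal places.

Δx_1 = 3.59

I − A =
  [   0.65     0.00    -0.25    -0.10]
  [  -0.10     0.70     0.00    -0.05]
  [   0.00    -0.35     0.95    -0.40]
  [  -0.05    -0.20     0.00     0.70]
Compute the cofactors C_ij = (−1)^(i+j)·(3×3 minor ij) of I−A; the adjugate is their transpose:
adj(I−A) = Cᵀ =
  [ 0.456000   0.100250   0.120000   0.140875]
  [ 0.068875   0.422500   0.018125   0.050375]
  [ 0.047375   0.209500   0.306500   0.196875]
  [ 0.052250   0.127875   0.013750   0.423500]
det(I−A) = Σ_j (I−A)_1j·C_1j = (0.65)(0.456000) + (0.00)(0.068875) + (-0.25)(0.047375) + (-0.10)(0.052250) = 0.27933125
(I − A)⁻¹ = adj(I−A) / det(I−A) ≈
  [   1.6325     0.3589     0.4296     0.5043]
  [   0.2466     1.5125     0.0649     0.1803]
  [   0.1696     0.7500     1.0973     0.7048]
  [   0.1871     0.4578     0.0492     1.5161]
Δx = (I − A)⁻¹ Δd with Δd having +10 in the Apparel component and 0 elsewhere.
So Δx_1 = L_12 · (+10), where L_12 = adj(I−A)_12 / det(I−A) = 0.100250 / 0.27933125.
Δx_1 = 0.100250 × (+10) / 0.27933125 = 1.0025 / 0.27933125 ≈ 3.59.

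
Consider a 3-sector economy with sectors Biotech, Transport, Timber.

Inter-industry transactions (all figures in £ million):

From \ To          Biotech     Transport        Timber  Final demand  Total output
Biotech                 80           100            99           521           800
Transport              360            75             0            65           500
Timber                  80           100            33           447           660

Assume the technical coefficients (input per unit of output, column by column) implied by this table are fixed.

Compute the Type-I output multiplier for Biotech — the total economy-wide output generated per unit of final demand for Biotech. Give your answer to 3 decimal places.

Technical coefficients a_ij = z_ij / X_j:
  a_11 = 80/800 = 0.10, a_21 = 360/800 = 0.45, a_31 = 80/800 = 0.10
  a_12 = 100/500 = 0.20, a_22 = 75/500 = 0.15, a_32 = 100/500 = 0.20
  a_13 = 99/660 = 0.15, a_23 = 0/660 = 0.00, a_33 = 33/660 = 0.05
I − A =
  [   0.90    -0.20    -0.15]
  [  -0.45     0.85     0.00]
  [  -0.10    -0.20     0.95]
Cofactors of I−A, C_ij = (−1)^(i+j)·(minor ij) (rows/columns in the sector order above):
  C_11 = (0.85)(0.95) − (0.00)(-0.20) = 0.8075
  C_12 = −[(-0.45)(0.95) − (0.00)(-0.10)] = 0.4275
  C_13 = (-0.45)(-0.20) − (0.85)(-0.10) = 0.1750
  C_21 = −[(-0.20)(0.95) − (-0.15)(-0.20)] = 0.2200
  C_22 = (0.90)(0.95) − (-0.15)(-0.10) = 0.8400
  C_23 = −[(0.90)(-0.20) − (-0.20)(-0.10)] = 0.2000
  C_31 = (-0.20)(0.00) − (-0.15)(0.85) = 0.1275
  C_32 = −[(0.90)(0.00) − (-0.15)(-0.45)] = 0.0675
  C_33 = (0.90)(0.85) − (-0.20)(-0.45) = 0.6750
det(I−A) = Σ_j (I−A)_1j·C_1j = (0.90)(0.8075) + (-0.20)(0.4275) + (-0.15)(0.1750) = 0.6150
adj(I−A) = Cᵀ =
  [ 0.8075   0.2200   0.1275]
  [ 0.4275   0.8400   0.0675]
  [ 0.1750   0.2000   0.6750]
(I − A)⁻¹ = adj(I−A) / det(I−A) ≈
  [   1.3130     0.3577     0.2073]
  [   0.6951     1.3659     0.1098]
  [   0.2846     0.3252     1.0976]
The output multiplier for sector j is the column-j sum of the Leontief inverse (I − A)⁻¹ = adj(I−A) / det(I−A).
Column 1 of adj(I−A): (0.8075, 0.4275, 0.1750); det(I−A) = 0.6150.
m_1 = (0.8075 + 0.4275 + 0.1750) / 0.6150 = 1.41 / 0.6150 ≈ 2.293.

m_1 = 2.293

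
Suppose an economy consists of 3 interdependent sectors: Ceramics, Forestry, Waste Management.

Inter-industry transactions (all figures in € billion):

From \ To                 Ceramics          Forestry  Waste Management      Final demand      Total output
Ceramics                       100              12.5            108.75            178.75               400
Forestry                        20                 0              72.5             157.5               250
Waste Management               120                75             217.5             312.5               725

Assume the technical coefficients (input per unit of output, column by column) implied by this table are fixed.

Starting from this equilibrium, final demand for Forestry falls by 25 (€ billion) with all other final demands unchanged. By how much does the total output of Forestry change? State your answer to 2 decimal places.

Technical coefficients a_ij = z_ij / X_j:
  a_CC = 100/400 = 0.25, a_FC = 20/400 = 0.05, a_WC = 120/400 = 0.30
  a_CF = 12.5/250 = 0.05, a_FF = 0/250 = 0.00, a_WF = 75/250 = 0.30
  a_CW = 108.75/725 = 0.15, a_FW = 72.5/725 = 0.10, a_WW = 217.5/725 = 0.30
I − A =
  [   0.75    -0.05    -0.15]
  [  -0.05     1.00    -0.10]
  [  -0.30    -0.30     0.70]
Cofactors of I−A, C_ij = (−1)^(i+j)·(minor ij) (rows/columns in the sector order above):
  C_11 = (1.00)(0.70) − (-0.10)(-0.30) = 0.6700
  C_12 = −[(-0.05)(0.70) − (-0.10)(-0.30)] = 0.0650
  C_13 = (-0.05)(-0.30) − (1.00)(-0.30) = 0.3150
  C_21 = −[(-0.05)(0.70) − (-0.15)(-0.30)] = 0.0800
  C_22 = (0.75)(0.70) − (-0.15)(-0.30) = 0.4800
  C_23 = −[(0.75)(-0.30) − (-0.05)(-0.30)] = 0.2400
  C_31 = (-0.05)(-0.10) − (-0.15)(1.00) = 0.1550
  C_32 = −[(0.75)(-0.10) − (-0.15)(-0.05)] = 0.0825
  C_33 = (0.75)(1.00) − (-0.05)(-0.05) = 0.7475
det(I−A) = Σ_j (I−A)_1j·C_1j = (0.75)(0.6700) + (-0.05)(0.0650) + (-0.15)(0.3150) = 0.4520
adj(I−A) = Cᵀ =
  [ 0.6700   0.0800   0.1550]
  [ 0.0650   0.4800   0.0825]
  [ 0.3150   0.2400   0.7475]
(I − A)⁻¹ = adj(I−A) / det(I−A) ≈
  [   1.4823     0.1770     0.3429]
  [   0.1438     1.0619     0.1825]
  [   0.6969     0.5310     1.6538]
Δx = (I − A)⁻¹ Δd with Δd having -25 in the Forestry component and 0 elsewhere.
So Δx_F = L_FF · (-25), where L_FF = adj(I−A)_FF / det(I−A) = 0.4800 / 0.4520.
Δx_F = 0.4800 × (-25) / 0.4520 = -12.00 / 0.4520 ≈ -26.55.

Δx_F = -26.55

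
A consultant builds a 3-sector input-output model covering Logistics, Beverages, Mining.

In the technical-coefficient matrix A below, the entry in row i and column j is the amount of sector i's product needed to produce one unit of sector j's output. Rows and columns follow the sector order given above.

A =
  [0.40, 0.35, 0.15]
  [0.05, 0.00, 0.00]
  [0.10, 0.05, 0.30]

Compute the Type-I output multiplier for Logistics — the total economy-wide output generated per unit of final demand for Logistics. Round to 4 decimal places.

I − A =
  [   0.60    -0.35    -0.15]
  [  -0.05     1.00     0.00]
  [  -0.10    -0.05     0.70]
Cofactors of I−A, C_ij = (−1)^(i+j)·(minor ij) (rows/columns in the sector order above):
  C_11 = (1.00)(0.70) − (0.00)(-0.05) = 0.7000
  C_12 = −[(-0.05)(0.70) − (0.00)(-0.10)] = 0.0350
  C_13 = (-0.05)(-0.05) − (1.00)(-0.10) = 0.1025
  C_21 = −[(-0.35)(0.70) − (-0.15)(-0.05)] = 0.2525
  C_22 = (0.60)(0.70) − (-0.15)(-0.10) = 0.4050
  C_23 = −[(0.60)(-0.05) − (-0.35)(-0.10)] = 0.0650
  C_31 = (-0.35)(0.00) − (-0.15)(1.00) = 0.1500
  C_32 = −[(0.60)(0.00) − (-0.15)(-0.05)] = 0.0075
  C_33 = (0.60)(1.00) − (-0.35)(-0.05) = 0.5825
det(I−A) = Σ_j (I−A)_1j·C_1j = (0.60)(0.7000) + (-0.35)(0.0350) + (-0.15)(0.1025) = 0.392375
adj(I−A) = Cᵀ =
  [ 0.7000   0.2525   0.1500]
  [ 0.0350   0.4050   0.0075]
  [ 0.1025   0.0650   0.5825]
(I − A)⁻¹ = adj(I−A) / det(I−A) ≈
  [   1.78401     0.64352     0.38229]
  [   0.08920     1.03218     0.01911]
  [   0.26123     0.16566     1.48455]
The output multiplier for sector j is the column-j sum of the Leontief inverse (I − A)⁻¹ = adj(I−A) / det(I−A).
Column 1 of adj(I−A): (0.7000, 0.0350, 0.1025); det(I−A) = 0.392375.
m_1 = (0.7000 + 0.0350 + 0.1025) / 0.392375 = 0.8375 / 0.392375 ≈ 2.1344.

m_1 = 2.1344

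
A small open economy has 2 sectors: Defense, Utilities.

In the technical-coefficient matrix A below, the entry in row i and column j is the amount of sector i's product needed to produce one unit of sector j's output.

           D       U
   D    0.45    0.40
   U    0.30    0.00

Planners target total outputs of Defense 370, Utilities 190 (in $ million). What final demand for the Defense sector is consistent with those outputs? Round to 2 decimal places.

d_D = 127.50

I − A =
  [   0.55    -0.40]
  [  -0.30     1.00]
d = (I − A) x:
  d_D = (+0.55)·370 + (-0.40)·190 = 127.50
  d_U = (-0.30)·370 + (+1.00)·190 = 79.00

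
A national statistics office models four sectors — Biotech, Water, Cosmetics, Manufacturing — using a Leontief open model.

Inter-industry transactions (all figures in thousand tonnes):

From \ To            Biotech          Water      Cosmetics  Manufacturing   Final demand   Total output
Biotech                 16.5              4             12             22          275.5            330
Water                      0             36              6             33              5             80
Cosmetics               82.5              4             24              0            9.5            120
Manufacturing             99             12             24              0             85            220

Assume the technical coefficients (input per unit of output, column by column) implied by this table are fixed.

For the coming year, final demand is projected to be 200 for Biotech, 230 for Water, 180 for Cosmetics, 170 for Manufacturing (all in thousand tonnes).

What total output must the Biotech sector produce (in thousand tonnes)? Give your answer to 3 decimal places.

Technical coefficients a_ij = z_ij / X_j:
  a_BB = 16.5/330 = 0.05, a_WB = 0/330 = 0.00, a_CB = 82.5/330 = 0.25, a_MB = 99/330 = 0.30
  a_BW = 4/80 = 0.05, a_WW = 36/80 = 0.45, a_CW = 4/80 = 0.05, a_MW = 12/80 = 0.15
  a_BC = 12/120 = 0.10, a_WC = 6/120 = 0.05, a_CC = 24/120 = 0.20, a_MC = 24/120 = 0.20
  a_BM = 22/220 = 0.10, a_WM = 33/220 = 0.15, a_CM = 0/220 = 0.00, a_MM = 0/220 = 0.00
I − A =
  [   0.95    -0.05    -0.10    -0.10]
  [   0.00     0.55    -0.05    -0.15]
  [  -0.25    -0.05     0.80     0.00]
  [  -0.30    -0.15    -0.20     1.00]
Compute the cofactors C_ij = (−1)^(i+j)·(3×3 minor ij) of I−A; the adjugate is their transpose:
adj(I−A) = Cᵀ =
  [ 0.418000   0.058000   0.068500   0.050500]
  [ 0.056000   0.706000   0.079000   0.111500]
  [ 0.134125   0.062250   0.482375   0.022750]
  [ 0.160625   0.135750   0.128875   0.401250]
det(I−A) = Σ_j (I−A)_1j·C_1j = (0.95)(0.418000) + (-0.05)(0.056000) + (-0.10)(0.134125) + (-0.10)(0.160625) = 0.364825
(I − A)⁻¹ = adj(I−A) / det(I−A) ≈
  [   1.1458     0.1590     0.1878     0.1384]
  [   0.1535     1.9352     0.2165     0.3056]
  [   0.3676     0.1706     1.3222     0.0624]
  [   0.4403     0.3721     0.3533     1.0998]
x = (I − A)⁻¹ d = adj(I−A)·d / det(I−A), with det(I−A) = 0.364825:
  x_B = (0.418000·200 + 0.058000·230 + 0.068500·180 + 0.050500·170) / 0.364825 = 117.855 / 0.364825 ≈ 323.045
  x_W = (0.056000·200 + 0.706000·230 + 0.079000·180 + 0.111500·170) / 0.364825 = 206.755 / 0.364825 ≈ 566.724
  x_C = (0.134125·200 + 0.062250·230 + 0.482375·180 + 0.022750·170) / 0.364825 = 131.8375 / 0.364825 ≈ 361.372
  x_M = (0.160625·200 + 0.135750·230 + 0.128875·180 + 0.401250·170) / 0.364825 = 154.7575 / 0.364825 ≈ 424.197

x_B = 323.045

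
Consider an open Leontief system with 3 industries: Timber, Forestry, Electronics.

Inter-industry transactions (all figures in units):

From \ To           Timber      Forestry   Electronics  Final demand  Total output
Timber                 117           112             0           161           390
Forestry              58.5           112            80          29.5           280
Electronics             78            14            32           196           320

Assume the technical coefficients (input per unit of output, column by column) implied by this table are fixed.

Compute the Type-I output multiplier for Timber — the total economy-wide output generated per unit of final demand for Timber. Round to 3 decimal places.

Technical coefficients a_ij = z_ij / X_j:
  a_11 = 117/390 = 0.30, a_21 = 58.5/390 = 0.15, a_31 = 78/390 = 0.20
  a_12 = 112/280 = 0.40, a_22 = 112/280 = 0.40, a_32 = 14/280 = 0.05
  a_13 = 0/320 = 0.00, a_23 = 80/320 = 0.25, a_33 = 32/320 = 0.10
I − A =
  [   0.70    -0.40     0.00]
  [  -0.15     0.60    -0.25]
  [  -0.20    -0.05     0.90]
Cofactors of I−A, C_ij = (−1)^(i+j)·(minor ij) (rows/columns in the sector order above):
  C_11 = (0.60)(0.90) − (-0.25)(-0.05) = 0.5275
  C_12 = −[(-0.15)(0.90) − (-0.25)(-0.20)] = 0.1850
  C_13 = (-0.15)(-0.05) − (0.60)(-0.20) = 0.1275
  C_21 = −[(-0.40)(0.90) − (0.00)(-0.05)] = 0.3600
  C_22 = (0.70)(0.90) − (0.00)(-0.20) = 0.6300
  C_23 = −[(0.70)(-0.05) − (-0.40)(-0.20)] = 0.1150
  C_31 = (-0.40)(-0.25) − (0.00)(0.60) = 0.1000
  C_32 = −[(0.70)(-0.25) − (0.00)(-0.15)] = 0.1750
  C_33 = (0.70)(0.60) − (-0.40)(-0.15) = 0.3600
det(I−A) = Σ_j (I−A)_1j·C_1j = (0.70)(0.5275) + (-0.40)(0.1850) + (0.00)(0.1275) = 0.29525
adj(I−A) = Cᵀ =
  [ 0.5275   0.3600   0.1000]
  [ 0.1850   0.6300   0.1750]
  [ 0.1275   0.1150   0.3600]
(I − A)⁻¹ = adj(I−A) / det(I−A) ≈
  [   1.7866     1.2193     0.3387]
  [   0.6266     2.1338     0.5927]
  [   0.4318     0.3895     1.2193]
The output multiplier for sector j is the column-j sum of the Leontief inverse (I − A)⁻¹ = adj(I−A) / det(I−A).
Column 1 of adj(I−A): (0.5275, 0.1850, 0.1275); det(I−A) = 0.29525.
m_1 = (0.5275 + 0.1850 + 0.1275) / 0.29525 = 0.84 / 0.29525 ≈ 2.845.

m_1 = 2.845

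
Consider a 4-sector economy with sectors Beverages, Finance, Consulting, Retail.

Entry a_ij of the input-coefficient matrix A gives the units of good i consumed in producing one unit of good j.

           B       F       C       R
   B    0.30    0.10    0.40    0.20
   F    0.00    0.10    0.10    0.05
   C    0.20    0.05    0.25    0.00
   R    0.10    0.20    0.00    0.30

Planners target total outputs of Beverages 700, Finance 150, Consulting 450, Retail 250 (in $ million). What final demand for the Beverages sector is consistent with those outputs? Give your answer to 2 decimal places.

d_B = 245.00

I − A =
  [   0.70    -0.10    -0.40    -0.20]
  [   0.00     0.90    -0.10    -0.05]
  [  -0.20    -0.05     0.75     0.00]
  [  -0.10    -0.20     0.00     0.70]
d = (I − A) x:
  d_B = (+0.70)·700 + (-0.10)·150 + (-0.40)·450 + (-0.20)·250 = 245.00
  d_F = (+0.00)·700 + (+0.90)·150 + (-0.10)·450 + (-0.05)·250 = 77.50
  d_C = (-0.20)·700 + (-0.05)·150 + (+0.75)·450 + (+0.00)·250 = 190.00
  d_R = (-0.10)·700 + (-0.20)·150 + (+0.00)·450 + (+0.70)·250 = 75.00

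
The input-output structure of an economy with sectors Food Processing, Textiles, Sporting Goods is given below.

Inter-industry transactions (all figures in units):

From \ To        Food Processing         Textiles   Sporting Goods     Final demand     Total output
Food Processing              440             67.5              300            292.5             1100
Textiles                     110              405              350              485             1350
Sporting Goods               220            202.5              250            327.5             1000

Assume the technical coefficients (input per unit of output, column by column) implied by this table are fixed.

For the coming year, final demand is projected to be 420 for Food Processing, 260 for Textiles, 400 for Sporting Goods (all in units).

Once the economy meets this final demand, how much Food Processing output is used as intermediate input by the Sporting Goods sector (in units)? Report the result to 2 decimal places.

Technical coefficients a_ij = z_ij / X_j:
  a_11 = 440/1100 = 0.40, a_21 = 110/1100 = 0.10, a_31 = 220/1100 = 0.20
  a_12 = 67.5/1350 = 0.05, a_22 = 405/1350 = 0.30, a_32 = 202.5/1350 = 0.15
  a_13 = 300/1000 = 0.30, a_23 = 350/1000 = 0.35, a_33 = 250/1000 = 0.25
I − A =
  [   0.60    -0.05    -0.30]
  [  -0.10     0.70    -0.35]
  [  -0.20    -0.15     0.75]
Cofactors of I−A, C_ij = (−1)^(i+j)·(minor ij) (rows/columns in the sector order above):
  C_11 = (0.70)(0.75) − (-0.35)(-0.15) = 0.4725
  C_12 = −[(-0.10)(0.75) − (-0.35)(-0.20)] = 0.1450
  C_13 = (-0.10)(-0.15) − (0.70)(-0.20) = 0.1550
  C_21 = −[(-0.05)(0.75) − (-0.30)(-0.15)] = 0.0825
  C_22 = (0.60)(0.75) − (-0.30)(-0.20) = 0.3900
  C_23 = −[(0.60)(-0.15) − (-0.05)(-0.20)] = 0.1000
  C_31 = (-0.05)(-0.35) − (-0.30)(0.70) = 0.2275
  C_32 = −[(0.60)(-0.35) − (-0.30)(-0.10)] = 0.2400
  C_33 = (0.60)(0.70) − (-0.05)(-0.10) = 0.4150
det(I−A) = Σ_j (I−A)_1j·C_1j = (0.60)(0.4725) + (-0.05)(0.1450) + (-0.30)(0.1550) = 0.22975
adj(I−A) = Cᵀ =
  [ 0.4725   0.0825   0.2275]
  [ 0.1450   0.3900   0.2400]
  [ 0.1550   0.1000   0.4150]
(I − A)⁻¹ = adj(I−A) / det(I−A) ≈
  [   2.0566     0.3591     0.9902]
  [   0.6311     1.6975     1.0446]
  [   0.6746     0.4353     1.8063]
First solve x = (I − A)⁻¹ d = adj(I−A)·d / det(I−A); in particular x_3 = (0.1550·420 + 0.1000·260 + 0.4150·400) / 0.22975 = 257.10 / 0.22975 ≈ 1119.0424.
Intermediate flow from 1 to 3: z_13 = a_13 · x_3 = 0.30 × 257.10 / 0.22975 = 77.13 / 0.22975 ≈ 335.71.

z_13 = 335.71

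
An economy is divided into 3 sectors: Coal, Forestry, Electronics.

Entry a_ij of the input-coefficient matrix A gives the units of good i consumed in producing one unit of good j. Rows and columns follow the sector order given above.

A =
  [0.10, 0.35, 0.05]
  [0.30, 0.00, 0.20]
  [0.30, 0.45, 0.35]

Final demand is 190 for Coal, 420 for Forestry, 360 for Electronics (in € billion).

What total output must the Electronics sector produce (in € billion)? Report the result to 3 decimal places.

I − A =
  [   0.90    -0.35    -0.05]
  [  -0.30     1.00    -0.20]
  [  -0.30    -0.45     0.65]
Cofactors of I−A, C_ij = (−1)^(i+j)·(minor ij) (rows/columns in the sector order above):
  C_11 = (1.00)(0.65) − (-0.20)(-0.45) = 0.5600
  C_12 = −[(-0.30)(0.65) − (-0.20)(-0.30)] = 0.2550
  C_13 = (-0.30)(-0.45) − (1.00)(-0.30) = 0.4350
  C_21 = −[(-0.35)(0.65) − (-0.05)(-0.45)] = 0.2500
  C_22 = (0.90)(0.65) − (-0.05)(-0.30) = 0.5700
  C_23 = −[(0.90)(-0.45) − (-0.35)(-0.30)] = 0.5100
  C_31 = (-0.35)(-0.20) − (-0.05)(1.00) = 0.1200
  C_32 = −[(0.90)(-0.20) − (-0.05)(-0.30)] = 0.1950
  C_33 = (0.90)(1.00) − (-0.35)(-0.30) = 0.7950
det(I−A) = Σ_j (I−A)_1j·C_1j = (0.90)(0.5600) + (-0.35)(0.2550) + (-0.05)(0.4350) = 0.3930
adj(I−A) = Cᵀ =
  [ 0.5600   0.2500   0.1200]
  [ 0.2550   0.5700   0.1950]
  [ 0.4350   0.5100   0.7950]
(I − A)⁻¹ = adj(I−A) / det(I−A) ≈
  [   1.4249     0.6361     0.3053]
  [   0.6489     1.4504     0.4962]
  [   1.1069     1.2977     2.0229]
x = (I − A)⁻¹ d = adj(I−A)·d / det(I−A), with det(I−A) = 0.3930:
  x_C = (0.5600·190 + 0.2500·420 + 0.1200·360) / 0.3930 = 254.60 / 0.3930 ≈ 647.837
  x_F = (0.2550·190 + 0.5700·420 + 0.1950·360) / 0.3930 = 358.05 / 0.3930 ≈ 911.069
  x_E = (0.4350·190 + 0.5100·420 + 0.7950·360) / 0.3930 = 583.05 / 0.3930 ≈ 1483.588

x_E = 1483.588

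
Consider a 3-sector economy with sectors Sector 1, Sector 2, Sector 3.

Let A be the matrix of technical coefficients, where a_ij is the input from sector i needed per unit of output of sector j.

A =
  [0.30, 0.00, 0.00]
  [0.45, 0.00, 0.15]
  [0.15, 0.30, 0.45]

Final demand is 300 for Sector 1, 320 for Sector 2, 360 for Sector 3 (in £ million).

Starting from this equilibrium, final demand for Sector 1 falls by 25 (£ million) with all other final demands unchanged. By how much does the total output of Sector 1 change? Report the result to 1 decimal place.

Δx_1 = -35.7

I − A =
  [   0.70     0.00     0.00]
  [  -0.45     1.00    -0.15]
  [  -0.15    -0.30     0.55]
Cofactors of I−A, C_ij = (−1)^(i+j)·(minor ij) (rows/columns in the sector order above):
  C_11 = (1.00)(0.55) − (-0.15)(-0.30) = 0.5050
  C_12 = −[(-0.45)(0.55) − (-0.15)(-0.15)] = 0.2700
  C_13 = (-0.45)(-0.30) − (1.00)(-0.15) = 0.2850
  C_21 = −[(0.00)(0.55) − (0.00)(-0.30)] = 0.0000
  C_22 = (0.70)(0.55) − (0.00)(-0.15) = 0.3850
  C_23 = −[(0.70)(-0.30) − (0.00)(-0.15)] = 0.2100
  C_31 = (0.00)(-0.15) − (0.00)(1.00) = 0.0000
  C_32 = −[(0.70)(-0.15) − (0.00)(-0.45)] = 0.1050
  C_33 = (0.70)(1.00) − (0.00)(-0.45) = 0.7000
det(I−A) = Σ_j (I−A)_1j·C_1j = (0.70)(0.5050) + (0.00)(0.2700) + (0.00)(0.2850) = 0.3535
adj(I−A) = Cᵀ =
  [ 0.5050   0.0000   0.0000]
  [ 0.2700   0.3850   0.1050]
  [ 0.2850   0.2100   0.7000]
(I − A)⁻¹ = adj(I−A) / det(I−A) ≈
  [   1.4286     0.0000     0.0000]
  [   0.7638     1.0891     0.2970]
  [   0.8062     0.5941     1.9802]
Δx = (I − A)⁻¹ Δd with Δd having -25 in the Sector 1 component and 0 elsewhere.
So Δx_1 = L_11 · (-25), where L_11 = adj(I−A)_11 / det(I−A) = 0.5050 / 0.3535.
Δx_1 = 0.5050 × (-25) / 0.3535 = -12.625 / 0.3535 ≈ -35.7.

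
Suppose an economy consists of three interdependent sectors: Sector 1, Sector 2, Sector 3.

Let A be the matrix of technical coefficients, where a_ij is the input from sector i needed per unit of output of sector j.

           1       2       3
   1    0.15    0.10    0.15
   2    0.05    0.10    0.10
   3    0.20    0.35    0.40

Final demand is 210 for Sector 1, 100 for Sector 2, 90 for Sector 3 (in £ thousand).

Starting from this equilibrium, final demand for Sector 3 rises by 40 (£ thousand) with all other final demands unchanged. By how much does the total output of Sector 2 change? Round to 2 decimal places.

I − A =
  [   0.85    -0.10    -0.15]
  [  -0.05     0.90    -0.10]
  [  -0.20    -0.35     0.60]
Cofactors of I−A, C_ij = (−1)^(i+j)·(minor ij) (rows/columns in the sector order above):
  C_11 = (0.90)(0.60) − (-0.10)(-0.35) = 0.5050
  C_12 = −[(-0.05)(0.60) − (-0.10)(-0.20)] = 0.0500
  C_13 = (-0.05)(-0.35) − (0.90)(-0.20) = 0.1975
  C_21 = −[(-0.10)(0.60) − (-0.15)(-0.35)] = 0.1125
  C_22 = (0.85)(0.60) − (-0.15)(-0.20) = 0.4800
  C_23 = −[(0.85)(-0.35) − (-0.10)(-0.20)] = 0.3175
  C_31 = (-0.10)(-0.10) − (-0.15)(0.90) = 0.1450
  C_32 = −[(0.85)(-0.10) − (-0.15)(-0.05)] = 0.0925
  C_33 = (0.85)(0.90) − (-0.10)(-0.05) = 0.7600
det(I−A) = Σ_j (I−A)_1j·C_1j = (0.85)(0.5050) + (-0.10)(0.0500) + (-0.15)(0.1975) = 0.394625
adj(I−A) = Cᵀ =
  [ 0.5050   0.1125   0.1450]
  [ 0.0500   0.4800   0.0925]
  [ 0.1975   0.3175   0.7600]
(I − A)⁻¹ = adj(I−A) / det(I−A) ≈
  [   1.2797     0.2851     0.3674]
  [   0.1267     1.2163     0.2344]
  [   0.5005     0.8046     1.9259]
Δx = (I − A)⁻¹ Δd with Δd having +40 in the Sector 3 component and 0 elsewhere.
So Δx_2 = L_23 · (+40), where L_23 = adj(I−A)_23 / det(I−A) = 0.0925 / 0.394625.
Δx_2 = 0.0925 × (+40) / 0.394625 = 3.70 / 0.394625 ≈ 9.38.

Δx_2 = 9.38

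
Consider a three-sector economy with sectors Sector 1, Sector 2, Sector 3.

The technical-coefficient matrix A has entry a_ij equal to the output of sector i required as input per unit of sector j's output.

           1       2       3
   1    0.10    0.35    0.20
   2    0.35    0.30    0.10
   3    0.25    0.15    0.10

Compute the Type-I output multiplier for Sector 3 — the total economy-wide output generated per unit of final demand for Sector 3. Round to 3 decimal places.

I − A =
  [   0.90    -0.35    -0.20]
  [  -0.35     0.70    -0.10]
  [  -0.25    -0.15     0.90]
Cofactors of I−A, C_ij = (−1)^(i+j)·(minor ij) (rows/columns in the sector order above):
  C_11 = (0.70)(0.90) − (-0.10)(-0.15) = 0.6150
  C_12 = −[(-0.35)(0.90) − (-0.10)(-0.25)] = 0.3400
  C_13 = (-0.35)(-0.15) − (0.70)(-0.25) = 0.2275
  C_21 = −[(-0.35)(0.90) − (-0.20)(-0.15)] = 0.3450
  C_22 = (0.90)(0.90) − (-0.20)(-0.25) = 0.7600
  C_23 = −[(0.90)(-0.15) − (-0.35)(-0.25)] = 0.2225
  C_31 = (-0.35)(-0.10) − (-0.20)(0.70) = 0.1750
  C_32 = −[(0.90)(-0.10) − (-0.20)(-0.35)] = 0.1600
  C_33 = (0.90)(0.70) − (-0.35)(-0.35) = 0.5075
det(I−A) = Σ_j (I−A)_1j·C_1j = (0.90)(0.6150) + (-0.35)(0.3400) + (-0.20)(0.2275) = 0.3890
adj(I−A) = Cᵀ =
  [ 0.6150   0.3450   0.1750]
  [ 0.3400   0.7600   0.1600]
  [ 0.2275   0.2225   0.5075]
(I − A)⁻¹ = adj(I−A) / det(I−A) ≈
  [   1.5810     0.8869     0.4499]
  [   0.8740     1.9537     0.4113]
  [   0.5848     0.5720     1.3046]
The output multiplier for sector j is the column-j sum of the Leontief inverse (I − A)⁻¹ = adj(I−A) / det(I−A).
Column 3 of adj(I−A): (0.1750, 0.1600, 0.5075); det(I−A) = 0.3890.
m_3 = (0.1750 + 0.1600 + 0.5075) / 0.3890 = 0.8425 / 0.3890 ≈ 2.166.

m_3 = 2.166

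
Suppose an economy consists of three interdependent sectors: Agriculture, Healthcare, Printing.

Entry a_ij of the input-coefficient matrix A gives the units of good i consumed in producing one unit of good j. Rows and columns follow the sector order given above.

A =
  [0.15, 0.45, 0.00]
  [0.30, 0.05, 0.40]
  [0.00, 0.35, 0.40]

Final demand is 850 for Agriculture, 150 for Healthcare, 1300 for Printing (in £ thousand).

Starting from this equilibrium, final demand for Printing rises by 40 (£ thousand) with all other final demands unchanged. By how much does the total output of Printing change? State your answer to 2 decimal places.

Δx_P = 94.55

I − A =
  [   0.85    -0.45     0.00]
  [  -0.30     0.95    -0.40]
  [   0.00    -0.35     0.60]
Cofactors of I−A, C_ij = (−1)^(i+j)·(minor ij) (rows/columns in the sector order above):
  C_11 = (0.95)(0.60) − (-0.40)(-0.35) = 0.4300
  C_12 = −[(-0.30)(0.60) − (-0.40)(0.00)] = 0.1800
  C_13 = (-0.30)(-0.35) − (0.95)(0.00) = 0.1050
  C_21 = −[(-0.45)(0.60) − (0.00)(-0.35)] = 0.2700
  C_22 = (0.85)(0.60) − (0.00)(0.00) = 0.5100
  C_23 = −[(0.85)(-0.35) − (-0.45)(0.00)] = 0.2975
  C_31 = (-0.45)(-0.40) − (0.00)(0.95) = 0.1800
  C_32 = −[(0.85)(-0.40) − (0.00)(-0.30)] = 0.3400
  C_33 = (0.85)(0.95) − (-0.45)(-0.30) = 0.6725
det(I−A) = Σ_j (I−A)_1j·C_1j = (0.85)(0.4300) + (-0.45)(0.1800) + (0.00)(0.1050) = 0.2845
adj(I−A) = Cᵀ =
  [ 0.4300   0.2700   0.1800]
  [ 0.1800   0.5100   0.3400]
  [ 0.1050   0.2975   0.6725]
(I − A)⁻¹ = adj(I−A) / det(I−A) ≈
  [   1.5114     0.9490     0.6327]
  [   0.6327     1.7926     1.1951]
  [   0.3691     1.0457     2.3638]
Δx = (I − A)⁻¹ Δd with Δd having +40 in the Printing component and 0 elsewhere.
So Δx_P = L_PP · (+40), where L_PP = adj(I−A)_PP / det(I−A) = 0.6725 / 0.2845.
Δx_P = 0.6725 × (+40) / 0.2845 = 26.90 / 0.2845 ≈ 94.55.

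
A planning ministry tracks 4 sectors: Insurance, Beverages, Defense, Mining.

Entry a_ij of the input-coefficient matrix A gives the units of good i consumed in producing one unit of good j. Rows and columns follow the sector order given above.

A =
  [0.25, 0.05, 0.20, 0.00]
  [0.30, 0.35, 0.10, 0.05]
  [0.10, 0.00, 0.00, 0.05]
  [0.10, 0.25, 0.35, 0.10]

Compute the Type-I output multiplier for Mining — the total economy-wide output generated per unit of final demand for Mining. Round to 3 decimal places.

I − A =
  [   0.75    -0.05    -0.20     0.00]
  [  -0.30     0.65    -0.10    -0.05]
  [  -0.10     0.00     1.00    -0.05]
  [  -0.10    -0.25    -0.35     0.90]
Compute the cofactors C_ij = (−1)^(i+j)·(3×3 minor ij) of I−A; the adjugate is their transpose:
adj(I−A) = Cᵀ =
  [ 0.559875   0.046625   0.119875   0.009250]
  [ 0.281000   0.642875   0.135625   0.043250]
  [ 0.064250   0.014125   0.415625   0.023875]
  [ 0.165250   0.189250   0.212625   0.459000]
det(I−A) = Σ_j (I−A)_1j·C_1j = (0.75)(0.559875) + (-0.05)(0.281000) + (-0.20)(0.064250) + (0.00)(0.165250) = 0.39300625
(I − A)⁻¹ = adj(I−A) / det(I−A) ≈
  [   1.4246     0.1186     0.3050     0.0235]
  [   0.7150     1.6358     0.3451     0.1100]
  [   0.1635     0.0359     1.0576     0.0607]
  [   0.4205     0.4815     0.5410     1.1679]
The output multiplier for sector j is the column-j sum of the Leontief inverse (I − A)⁻¹ = adj(I−A) / det(I−A).
Column 4 of adj(I−A): (0.009250, 0.043250, 0.023875, 0.459000); det(I−A) = 0.39300625.
m_4 = (0.009250 + 0.043250 + 0.023875 + 0.459000) / 0.39300625 = 0.535375 / 0.39300625 ≈ 1.362.

m_4 = 1.362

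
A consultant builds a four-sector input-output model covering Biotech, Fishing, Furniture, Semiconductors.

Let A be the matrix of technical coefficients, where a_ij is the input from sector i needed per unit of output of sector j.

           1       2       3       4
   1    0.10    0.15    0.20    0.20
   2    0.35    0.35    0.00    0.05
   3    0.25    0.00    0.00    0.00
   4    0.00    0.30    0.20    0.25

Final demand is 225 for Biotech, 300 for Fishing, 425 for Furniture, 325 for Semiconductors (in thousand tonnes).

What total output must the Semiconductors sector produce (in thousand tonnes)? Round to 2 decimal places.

I − A =
  [   0.90    -0.15    -0.20    -0.20]
  [  -0.35     0.65     0.00    -0.05]
  [  -0.25     0.00     1.00     0.00]
  [   0.00    -0.30    -0.20     0.75]
Compute the cofactors C_ij = (−1)^(i+j)·(3×3 minor ij) of I−A; the adjugate is their transpose:
adj(I−A) = Cᵀ =
  [ 0.472500   0.172500   0.122000   0.137500]
  [ 0.265000   0.627500   0.075500   0.112500]
  [ 0.118125   0.043125   0.364875   0.034375]
  [ 0.137500   0.262500   0.127500   0.500000]
det(I−A) = Σ_j (I−A)_1j·C_1j = (0.90)(0.472500) + (-0.15)(0.265000) + (-0.20)(0.118125) + (-0.20)(0.137500) = 0.334375
(I − A)⁻¹ = adj(I−A) / det(I−A) ≈
  [   1.4131     0.5159     0.3649     0.4112]
  [   0.7925     1.8766     0.2258     0.3364]
  [   0.3533     0.1290     1.0912     0.1028]
  [   0.4112     0.7850     0.3813     1.4953]
x = (I − A)⁻¹ d = adj(I−A)·d / det(I−A), with det(I−A) = 0.334375:
  x_1 = (0.472500·225 + 0.172500·300 + 0.122000·425 + 0.137500·325) / 0.334375 = 254.60 / 0.334375 ≈ 761.42
  x_2 = (0.265000·225 + 0.627500·300 + 0.075500·425 + 0.112500·325) / 0.334375 = 316.525 / 0.334375 ≈ 946.62
  x_3 = (0.118125·225 + 0.043125·300 + 0.364875·425 + 0.034375·325) / 0.334375 = 205.759375 / 0.334375 ≈ 615.36
  x_4 = (0.137500·225 + 0.262500·300 + 0.127500·425 + 0.500000·325) / 0.334375 = 326.375 / 0.334375 ≈ 976.07

x_4 = 976.07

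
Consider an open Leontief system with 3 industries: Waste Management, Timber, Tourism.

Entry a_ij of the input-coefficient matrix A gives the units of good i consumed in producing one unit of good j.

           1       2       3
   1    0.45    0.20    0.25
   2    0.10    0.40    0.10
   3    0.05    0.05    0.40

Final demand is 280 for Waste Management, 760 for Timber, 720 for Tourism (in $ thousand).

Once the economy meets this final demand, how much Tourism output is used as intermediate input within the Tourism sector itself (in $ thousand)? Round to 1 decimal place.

z_33 = 602.9

I − A =
  [   0.55    -0.20    -0.25]
  [  -0.10     0.60    -0.10]
  [  -0.05    -0.05     0.60]
Cofactors of I−A, C_ij = (−1)^(i+j)·(minor ij) (rows/columns in the sector order above):
  C_11 = (0.60)(0.60) − (-0.10)(-0.05) = 0.3550
  C_12 = −[(-0.10)(0.60) − (-0.10)(-0.05)] = 0.0650
  C_13 = (-0.10)(-0.05) − (0.60)(-0.05) = 0.0350
  C_21 = −[(-0.20)(0.60) − (-0.25)(-0.05)] = 0.1325
  C_22 = (0.55)(0.60) − (-0.25)(-0.05) = 0.3175
  C_23 = −[(0.55)(-0.05) − (-0.20)(-0.05)] = 0.0375
  C_31 = (-0.20)(-0.10) − (-0.25)(0.60) = 0.1700
  C_32 = −[(0.55)(-0.10) − (-0.25)(-0.10)] = 0.0800
  C_33 = (0.55)(0.60) − (-0.20)(-0.10) = 0.3100
det(I−A) = Σ_j (I−A)_1j·C_1j = (0.55)(0.3550) + (-0.20)(0.0650) + (-0.25)(0.0350) = 0.1735
adj(I−A) = Cᵀ =
  [ 0.3550   0.1325   0.1700]
  [ 0.0650   0.3175   0.0800]
  [ 0.0350   0.0375   0.3100]
(I − A)⁻¹ = adj(I−A) / det(I−A) ≈
  [   2.0461     0.7637     0.9798]
  [   0.3746     1.8300     0.4611]
  [   0.2017     0.2161     1.7867]
First solve x = (I − A)⁻¹ d = adj(I−A)·d / det(I−A); in particular x_3 = (0.0350·280 + 0.0375·760 + 0.3100·720) / 0.1735 = 261.50 / 0.1735 ≈ 1507.205.
Intermediate flow from 3 to 3: z_33 = a_33 · x_3 = 0.40 × 261.50 / 0.1735 = 104.60 / 0.1735 ≈ 602.9.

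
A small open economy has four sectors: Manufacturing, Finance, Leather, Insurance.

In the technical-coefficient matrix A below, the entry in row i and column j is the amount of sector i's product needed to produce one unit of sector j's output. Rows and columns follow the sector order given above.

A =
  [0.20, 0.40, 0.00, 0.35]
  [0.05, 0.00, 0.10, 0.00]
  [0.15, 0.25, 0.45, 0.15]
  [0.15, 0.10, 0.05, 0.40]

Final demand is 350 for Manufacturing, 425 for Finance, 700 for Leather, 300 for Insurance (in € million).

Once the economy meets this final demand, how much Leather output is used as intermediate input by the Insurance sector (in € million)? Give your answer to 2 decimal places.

z_LI = 169.45

I − A =
  [   0.80    -0.40     0.00    -0.35]
  [  -0.05     1.00    -0.10     0.00]
  [  -0.15    -0.25     0.55    -0.15]
  [  -0.15    -0.10    -0.05     0.60]
Compute the cofactors C_ij = (−1)^(i+j)·(3×3 minor ij) of I−A; the adjugate is their transpose:
adj(I−A) = Cᵀ =
  [ 0.306000   0.152625   0.045000   0.189750]
  [ 0.027375   0.226500   0.043625   0.026875]
  [ 0.120750   0.169125   0.413750   0.173875]
  [ 0.091125   0.090000   0.053000   0.403000]
det(I−A) = Σ_j (I−A)_1j·C_1j = (0.80)(0.306000) + (-0.40)(0.027375) + (0.00)(0.120750) + (-0.35)(0.091125) = 0.20195625
(I − A)⁻¹ = adj(I−A) / det(I−A) ≈
  [   1.5152     0.7557     0.2228     0.9396]
  [   0.1355     1.1215     0.2160     0.1331]
  [   0.5979     0.8374     2.0487     0.8610]
  [   0.4512     0.4456     0.2624     1.9955]
First solve x = (I − A)⁻¹ d = adj(I−A)·d / det(I−A); in particular x_I = (0.091125·350 + 0.090000·425 + 0.053000·700 + 0.403000·300) / 0.20195625 = 228.14375 / 0.20195625 ≈ 1129.6692.
Intermediate flow from L to I: z_LI = a_LI · x_I = 0.15 × 228.14375 / 0.20195625 = 34.2215625 / 0.20195625 ≈ 169.45.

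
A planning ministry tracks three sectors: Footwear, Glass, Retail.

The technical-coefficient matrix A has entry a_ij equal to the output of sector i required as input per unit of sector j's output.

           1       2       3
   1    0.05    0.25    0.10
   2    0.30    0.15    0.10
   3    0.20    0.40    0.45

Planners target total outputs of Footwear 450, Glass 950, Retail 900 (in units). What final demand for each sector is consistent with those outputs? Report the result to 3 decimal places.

d_1 = 100.000, d_2 = 582.500, d_3 = 25.000

I − A =
  [   0.95    -0.25    -0.10]
  [  -0.30     0.85    -0.10]
  [  -0.20    -0.40     0.55]
d = (I − A) x:
  d_1 = (+0.95)·450 + (-0.25)·950 + (-0.10)·900 = 100.000
  d_2 = (-0.30)·450 + (+0.85)·950 + (-0.10)·900 = 582.500
  d_3 = (-0.20)·450 + (-0.40)·950 + (+0.55)·900 = 25.000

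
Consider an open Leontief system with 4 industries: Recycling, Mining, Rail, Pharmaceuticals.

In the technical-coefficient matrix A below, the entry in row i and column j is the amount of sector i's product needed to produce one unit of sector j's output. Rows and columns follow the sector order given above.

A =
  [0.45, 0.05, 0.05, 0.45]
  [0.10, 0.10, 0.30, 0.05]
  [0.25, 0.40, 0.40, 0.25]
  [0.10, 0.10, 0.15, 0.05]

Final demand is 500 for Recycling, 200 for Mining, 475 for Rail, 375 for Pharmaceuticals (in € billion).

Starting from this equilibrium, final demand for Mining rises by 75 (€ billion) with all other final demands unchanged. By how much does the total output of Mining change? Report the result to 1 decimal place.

Δx_2 = 136.2

I − A =
  [   0.55    -0.05    -0.05    -0.45]
  [  -0.10     0.90    -0.30    -0.05]
  [  -0.25    -0.40     0.60    -0.25]
  [  -0.10    -0.10    -0.15     0.95]
Compute the cofactors C_ij = (−1)^(i+j)·(3×3 minor ij) of I−A; the adjugate is their transpose:
adj(I−A) = Cᵀ =
  [ 0.351750   0.100875   0.131375   0.206500]
  [ 0.136875   0.235875   0.159125   0.119125]
  [ 0.277500   0.229125   0.417500   0.253375]
  [ 0.095250   0.071625   0.096500   0.211000]
det(I−A) = Σ_j (I−A)_1j·C_1j = (0.55)(0.351750) + (-0.05)(0.136875) + (-0.05)(0.277500) + (-0.45)(0.095250) = 0.12988125
(I − A)⁻¹ = adj(I−A) / det(I−A) ≈
  [   2.7082     0.7767     1.0115     1.5899]
  [   1.0538     1.8161     1.2252     0.9172]
  [   2.1366     1.7641     3.2145     1.9508]
  [   0.7334     0.5515     0.7430     1.6246]
Δx = (I − A)⁻¹ Δd with Δd having +75 in the Mining component and 0 elsewhere.
So Δx_2 = L_22 · (+75), where L_22 = adj(I−A)_22 / det(I−A) = 0.235875 / 0.12988125.
Δx_2 = 0.235875 × (+75) / 0.12988125 = 17.690625 / 0.12988125 ≈ 136.2.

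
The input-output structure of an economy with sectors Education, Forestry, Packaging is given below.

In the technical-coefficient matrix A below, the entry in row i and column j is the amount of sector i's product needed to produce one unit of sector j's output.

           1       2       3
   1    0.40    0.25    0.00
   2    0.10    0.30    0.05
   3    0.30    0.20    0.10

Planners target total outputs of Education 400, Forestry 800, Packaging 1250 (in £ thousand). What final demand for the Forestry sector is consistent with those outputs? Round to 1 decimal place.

d_2 = 457.5

I − A =
  [   0.60    -0.25     0.00]
  [  -0.10     0.70    -0.05]
  [  -0.30    -0.20     0.90]
d = (I − A) x:
  d_1 = (+0.60)·400 + (-0.25)·800 + (+0.00)·1250 = 40.0
  d_2 = (-0.10)·400 + (+0.70)·800 + (-0.05)·1250 = 457.5
  d_3 = (-0.30)·400 + (-0.20)·800 + (+0.90)·1250 = 845.0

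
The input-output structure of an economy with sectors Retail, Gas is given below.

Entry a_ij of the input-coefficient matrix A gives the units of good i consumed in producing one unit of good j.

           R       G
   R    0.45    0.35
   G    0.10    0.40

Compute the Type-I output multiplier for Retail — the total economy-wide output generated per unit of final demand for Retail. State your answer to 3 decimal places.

m_R = 2.373

I − A =
  [   0.55    -0.35]
  [  -0.10     0.60]
det(I−A) = (0.55)(0.60) − (-0.35)(-0.10) = 0.2950
adj(I−A) = [[0.60, 0.35], [0.10, 0.55]]
(I − A)⁻¹ = adj(I−A) / det(I−A) ≈
  [   2.0339     1.1864]
  [   0.3390     1.8644]
The output multiplier for sector j is the column-j sum of the Leontief inverse (I − A)⁻¹ = adj(I−A) / det(I−A).
Column R of adj(I−A): (0.60, 0.10); det(I−A) = 0.2950.
m_R = (0.60 + 0.10) / 0.2950 = 0.70 / 0.2950 ≈ 2.373.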